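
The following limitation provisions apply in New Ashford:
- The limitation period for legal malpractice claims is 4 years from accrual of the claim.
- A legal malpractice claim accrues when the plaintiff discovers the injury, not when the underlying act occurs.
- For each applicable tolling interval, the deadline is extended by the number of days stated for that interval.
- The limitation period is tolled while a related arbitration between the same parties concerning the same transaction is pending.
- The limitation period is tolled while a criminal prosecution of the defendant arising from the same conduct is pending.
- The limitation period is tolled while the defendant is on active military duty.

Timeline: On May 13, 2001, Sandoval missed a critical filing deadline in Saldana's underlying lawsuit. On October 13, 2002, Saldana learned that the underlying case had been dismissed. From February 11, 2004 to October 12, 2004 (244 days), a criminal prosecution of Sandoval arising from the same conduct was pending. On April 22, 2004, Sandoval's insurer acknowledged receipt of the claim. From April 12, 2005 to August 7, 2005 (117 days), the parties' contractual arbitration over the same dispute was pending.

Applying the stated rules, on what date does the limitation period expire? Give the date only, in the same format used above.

October 9, 2007

The claim did not accrue until Saldana discovered the injury on October 13, 2002; the May 13, 2001 act date does not start the clock under the stated rule.
The untolled deadline — 4 years after October 13, 2002 — is October 13, 2006.
The period was tolled for 244 days by the pending criminal prosecution (February 11, 2004 to October 12, 2004), pushing the deadline to June 14, 2007.
The period was tolled for 117 days by the pending related arbitration (April 12, 2005 to August 7, 2005), pushing the deadline to October 9, 2007.
None of the other events listed affects the running of the period under the stated rules.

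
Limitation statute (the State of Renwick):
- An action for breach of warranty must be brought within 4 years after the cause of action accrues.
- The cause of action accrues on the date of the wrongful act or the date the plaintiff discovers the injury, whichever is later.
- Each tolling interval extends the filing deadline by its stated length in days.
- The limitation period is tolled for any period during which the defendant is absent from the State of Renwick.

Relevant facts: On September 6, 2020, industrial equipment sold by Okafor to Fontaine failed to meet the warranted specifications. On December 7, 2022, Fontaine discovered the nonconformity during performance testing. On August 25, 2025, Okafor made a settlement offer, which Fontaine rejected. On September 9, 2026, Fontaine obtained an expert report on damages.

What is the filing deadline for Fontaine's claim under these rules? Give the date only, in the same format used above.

The claim accrued on December 7, 2022 — the later of the September 6, 2020 act and the December 7, 2022 discovery.
4 years from December 7, 2022 is December 7, 2026.
The other events in the timeline have no effect on the limitation period under the stated rules.

December 7, 2026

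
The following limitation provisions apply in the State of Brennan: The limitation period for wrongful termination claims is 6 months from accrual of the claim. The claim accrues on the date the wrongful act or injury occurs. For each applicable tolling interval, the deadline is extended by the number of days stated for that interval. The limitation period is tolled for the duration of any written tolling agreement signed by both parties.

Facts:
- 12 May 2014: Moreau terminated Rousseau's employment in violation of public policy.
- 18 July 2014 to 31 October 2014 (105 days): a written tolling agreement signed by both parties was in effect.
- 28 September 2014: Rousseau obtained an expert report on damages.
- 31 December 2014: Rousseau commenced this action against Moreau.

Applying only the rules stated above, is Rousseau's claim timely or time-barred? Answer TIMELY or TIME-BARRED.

The limitation period began to run on 12 May 2014.
The untolled deadline — 6 months after 12 May 2014 — is 12 November 2014.
Because the written tolling agreement ran from 18 July 2014 to 31 October 2014, the deadline is extended by 105 days to 25 February 2015.
Nothing else in the chronology tolls or restarts the period.
Filing on 31 December 2014 beat the 25 February 2015 deadline — the action is timely.

TIMELY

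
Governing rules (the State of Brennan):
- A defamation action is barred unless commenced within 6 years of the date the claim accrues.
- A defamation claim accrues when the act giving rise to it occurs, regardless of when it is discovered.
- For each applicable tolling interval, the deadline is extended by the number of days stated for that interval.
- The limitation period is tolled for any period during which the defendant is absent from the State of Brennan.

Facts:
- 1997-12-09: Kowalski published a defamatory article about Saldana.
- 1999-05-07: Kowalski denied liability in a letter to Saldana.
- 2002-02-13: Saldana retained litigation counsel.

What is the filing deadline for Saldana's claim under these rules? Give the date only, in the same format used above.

The limitation period began to run on 1997-12-09.
6 years from 1997-12-09 is 2003-12-09.
The other events in the timeline have no effect on the limitation period under the stated rules.

2003-12-09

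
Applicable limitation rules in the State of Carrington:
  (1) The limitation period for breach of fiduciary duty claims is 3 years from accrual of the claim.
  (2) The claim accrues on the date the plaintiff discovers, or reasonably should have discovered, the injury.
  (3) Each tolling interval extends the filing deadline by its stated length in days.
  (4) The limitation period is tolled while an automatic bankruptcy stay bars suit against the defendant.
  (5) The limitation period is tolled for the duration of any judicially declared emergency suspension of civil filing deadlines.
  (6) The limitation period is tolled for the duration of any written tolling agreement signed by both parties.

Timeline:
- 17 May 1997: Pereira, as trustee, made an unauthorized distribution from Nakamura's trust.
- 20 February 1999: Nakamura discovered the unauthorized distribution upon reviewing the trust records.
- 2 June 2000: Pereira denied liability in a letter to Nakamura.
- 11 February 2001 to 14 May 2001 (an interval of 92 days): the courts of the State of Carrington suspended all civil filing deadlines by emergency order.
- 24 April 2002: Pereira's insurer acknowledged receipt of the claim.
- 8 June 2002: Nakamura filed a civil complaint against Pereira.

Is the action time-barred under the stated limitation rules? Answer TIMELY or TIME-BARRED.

Accrual is tied to discovery, so the period began on 20 February 1999 rather than on 17 May 1997 when the act occurred.
The untolled deadline — 3 years after 20 February 1999 — is 20 February 2002.
Because the emergency suspension of filing deadlines ran from 11 February 2001 to 14 May 2001, the deadline is extended by 92 days to 23 May 2002.
The other events in the timeline have no effect on the limitation period under the stated rules.
Filing on 8 June 2002 missed the 23 May 2002 deadline — the action is time-barred.

TIME-BARRED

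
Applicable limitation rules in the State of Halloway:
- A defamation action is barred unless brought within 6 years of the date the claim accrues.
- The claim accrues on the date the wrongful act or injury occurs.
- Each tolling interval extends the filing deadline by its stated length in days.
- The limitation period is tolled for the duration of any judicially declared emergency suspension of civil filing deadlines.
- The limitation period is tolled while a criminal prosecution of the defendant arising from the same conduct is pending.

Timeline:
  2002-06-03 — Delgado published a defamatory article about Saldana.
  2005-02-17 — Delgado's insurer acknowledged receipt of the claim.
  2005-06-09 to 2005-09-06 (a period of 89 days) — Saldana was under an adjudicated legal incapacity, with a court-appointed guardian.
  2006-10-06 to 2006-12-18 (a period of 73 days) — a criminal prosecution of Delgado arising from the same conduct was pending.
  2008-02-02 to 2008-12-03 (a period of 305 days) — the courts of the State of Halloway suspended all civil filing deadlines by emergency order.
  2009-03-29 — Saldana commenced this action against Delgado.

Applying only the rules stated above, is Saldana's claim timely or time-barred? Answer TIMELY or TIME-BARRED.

The claim accrued on 2002-06-03, when the wrongful act occurred.
The untolled deadline — 6 years after 2002-06-03 — is 2008-06-03.
The period was tolled for 73 days by the pending criminal prosecution (2006-10-06 to 2006-12-18), pushing the deadline to 2008-08-15.
Because the emergency suspension of filing deadlines ran from 2008-02-02 to 2008-12-03, the deadline is extended by 305 days to 2009-06-16.
Although the plaintiff's incapacity ran from 2005-06-09 to 2005-09-06, the stated rules do not make that a tolling event, so it is disregarded.
None of the other events listed affects the running of the period under the stated rules.
Filing on 2009-03-29 beat the 2009-06-16 deadline — the action is timely.

TIMELY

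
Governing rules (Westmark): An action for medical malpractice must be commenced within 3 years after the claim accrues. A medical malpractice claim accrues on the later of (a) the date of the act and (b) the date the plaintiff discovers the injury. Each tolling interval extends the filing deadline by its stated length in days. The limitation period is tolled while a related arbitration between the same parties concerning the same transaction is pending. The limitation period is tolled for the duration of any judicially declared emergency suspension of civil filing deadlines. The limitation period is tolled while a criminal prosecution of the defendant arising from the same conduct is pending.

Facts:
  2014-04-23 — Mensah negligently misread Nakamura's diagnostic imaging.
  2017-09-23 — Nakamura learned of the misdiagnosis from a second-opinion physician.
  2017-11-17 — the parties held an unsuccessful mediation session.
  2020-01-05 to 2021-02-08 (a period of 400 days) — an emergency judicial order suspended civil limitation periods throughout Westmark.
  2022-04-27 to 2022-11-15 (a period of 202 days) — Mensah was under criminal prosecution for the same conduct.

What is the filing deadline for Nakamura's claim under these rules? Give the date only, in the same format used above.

The claim accrued on 2017-09-23 — the later of the 2014-04-23 act and the 2017-09-23 discovery.
The untolled deadline — 3 years after 2017-09-23 — is 2020-09-23.
Because the emergency suspension of filing deadlines ran from 2020-01-05 to 2021-02-08, the deadline is extended by 400 days to 2021-10-28.
The pending criminal prosecution from 2022-04-27 to 2022-11-15 began after the period had already run on 2021-10-28, so it has no tolling effect.
None of the other events listed affects the running of the period under the stated rules.

2021-10-28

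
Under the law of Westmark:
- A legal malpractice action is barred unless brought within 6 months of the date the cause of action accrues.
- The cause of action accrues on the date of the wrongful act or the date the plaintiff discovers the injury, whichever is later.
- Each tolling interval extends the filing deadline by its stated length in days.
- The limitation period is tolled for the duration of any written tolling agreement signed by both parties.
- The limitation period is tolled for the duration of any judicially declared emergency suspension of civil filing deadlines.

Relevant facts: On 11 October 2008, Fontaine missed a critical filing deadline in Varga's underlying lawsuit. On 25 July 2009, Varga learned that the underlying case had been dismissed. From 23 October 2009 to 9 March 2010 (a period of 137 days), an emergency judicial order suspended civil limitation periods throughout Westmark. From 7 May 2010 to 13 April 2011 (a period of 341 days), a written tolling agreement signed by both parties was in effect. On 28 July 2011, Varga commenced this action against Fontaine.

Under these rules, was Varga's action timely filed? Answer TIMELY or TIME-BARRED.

Because discovery on 25 July 2009 post-dates the 11 October 2008 act, accrual under the later-of rule falls on 25 July 2009.
The untolled deadline — 6 months after 25 July 2009 — is 25 January 2010.
The period was tolled for 137 days by the emergency suspension of filing deadlines (23 October 2009 to 9 March 2010), pushing the deadline to 11 June 2010.
Because the written tolling agreement ran from 7 May 2010 to 13 April 2011, the deadline is extended by 341 days to 18 May 2011.
Varga filed on 28 July 2011, after the 18 May 2011 deadline, so the action is time-barred.

TIME-BARRED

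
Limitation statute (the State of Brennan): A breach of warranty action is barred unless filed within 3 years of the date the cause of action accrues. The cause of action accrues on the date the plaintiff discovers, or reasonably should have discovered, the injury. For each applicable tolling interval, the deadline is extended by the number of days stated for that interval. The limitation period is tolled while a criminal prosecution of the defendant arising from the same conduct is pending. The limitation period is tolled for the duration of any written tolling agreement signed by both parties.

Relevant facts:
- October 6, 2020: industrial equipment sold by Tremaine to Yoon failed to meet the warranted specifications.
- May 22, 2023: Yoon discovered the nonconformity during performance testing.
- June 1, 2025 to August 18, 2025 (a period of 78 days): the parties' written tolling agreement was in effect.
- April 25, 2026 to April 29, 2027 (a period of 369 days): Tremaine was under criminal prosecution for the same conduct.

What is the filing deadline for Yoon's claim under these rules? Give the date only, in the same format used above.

August 12, 2027

The claim did not accrue until Yoon discovered the injury on May 22, 2023; the October 6, 2020 act date does not start the clock under the stated rule.
Adding the 3 years base period to May 22, 2023 gives a deadline of May 22, 2026, before any tolling.
The written tolling agreement from June 1, 2025 to August 18, 2025 tolled the period for 78 days, extending the deadline to August 8, 2026.
The pending criminal prosecution from April 25, 2026 to April 29, 2027 tolled the period for 369 days, extending the deadline to August 12, 2027.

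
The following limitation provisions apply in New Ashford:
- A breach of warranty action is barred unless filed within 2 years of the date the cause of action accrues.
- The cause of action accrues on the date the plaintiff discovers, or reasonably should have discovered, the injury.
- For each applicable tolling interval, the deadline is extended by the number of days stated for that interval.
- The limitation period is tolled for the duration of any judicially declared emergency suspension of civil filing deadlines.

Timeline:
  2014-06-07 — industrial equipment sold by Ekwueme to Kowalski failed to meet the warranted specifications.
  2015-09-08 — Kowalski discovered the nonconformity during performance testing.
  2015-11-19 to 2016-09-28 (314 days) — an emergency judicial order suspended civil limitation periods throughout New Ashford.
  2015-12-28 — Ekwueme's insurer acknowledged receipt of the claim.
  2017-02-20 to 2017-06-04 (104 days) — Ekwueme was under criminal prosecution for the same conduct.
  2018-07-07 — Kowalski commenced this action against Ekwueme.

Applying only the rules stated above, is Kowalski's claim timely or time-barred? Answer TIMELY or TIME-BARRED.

TIMELY

Under the discovery rule, the claim accrued on 2015-09-08, when Kowalski discovered the injury — not on the 2014-06-07 date of the underlying act.
The untolled deadline — 2 years after 2015-09-08 — is 2017-09-08.
The emergency suspension of filing deadlines from 2015-11-19 to 2016-09-28 tolled the period for 314 days, extending the deadline to 2018-07-19.
No stated provision tolls the period for a criminal prosecution, so the interval from 2017-02-20 to 2017-06-04 has no effect on the deadline.
Nothing else in the chronology tolls or restarts the period.
Filing on 2018-07-07 beat the 2018-07-19 deadline — the action is timely.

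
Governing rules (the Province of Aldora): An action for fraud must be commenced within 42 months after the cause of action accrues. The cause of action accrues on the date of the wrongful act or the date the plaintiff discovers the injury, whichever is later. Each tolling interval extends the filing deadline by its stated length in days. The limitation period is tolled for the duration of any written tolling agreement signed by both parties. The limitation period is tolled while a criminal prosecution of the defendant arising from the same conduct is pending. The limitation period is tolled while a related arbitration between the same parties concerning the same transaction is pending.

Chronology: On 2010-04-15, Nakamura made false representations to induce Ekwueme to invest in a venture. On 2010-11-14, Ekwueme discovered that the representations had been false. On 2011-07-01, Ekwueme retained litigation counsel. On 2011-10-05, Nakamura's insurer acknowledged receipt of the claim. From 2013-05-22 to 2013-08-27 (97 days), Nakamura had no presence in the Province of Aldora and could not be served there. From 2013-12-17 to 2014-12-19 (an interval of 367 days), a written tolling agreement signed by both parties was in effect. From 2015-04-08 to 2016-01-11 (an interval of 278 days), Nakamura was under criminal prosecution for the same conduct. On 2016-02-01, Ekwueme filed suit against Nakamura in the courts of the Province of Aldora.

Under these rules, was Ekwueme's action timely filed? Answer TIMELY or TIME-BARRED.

The claim accrued on 2010-11-14 — the later of the 2010-04-15 act and the 2010-11-14 discovery.
42 months from 2010-11-14 is 2014-05-14.
The period was tolled for 367 days by the written tolling agreement (2013-12-17 to 2014-12-19), pushing the deadline to 2015-05-16.
Because the pending criminal prosecution ran from 2015-04-08 to 2016-01-11, the deadline is extended by 278 days to 2016-02-18.
No stated provision tolls the period for the defendant's absence, so the interval from 2013-05-22 to 2013-08-27 has no effect on the deadline.
Nothing else in the chronology tolls or restarts the period.
The 2016-02-01 filing precedes the 2016-02-18 deadline; the claim is timely.

TIMELY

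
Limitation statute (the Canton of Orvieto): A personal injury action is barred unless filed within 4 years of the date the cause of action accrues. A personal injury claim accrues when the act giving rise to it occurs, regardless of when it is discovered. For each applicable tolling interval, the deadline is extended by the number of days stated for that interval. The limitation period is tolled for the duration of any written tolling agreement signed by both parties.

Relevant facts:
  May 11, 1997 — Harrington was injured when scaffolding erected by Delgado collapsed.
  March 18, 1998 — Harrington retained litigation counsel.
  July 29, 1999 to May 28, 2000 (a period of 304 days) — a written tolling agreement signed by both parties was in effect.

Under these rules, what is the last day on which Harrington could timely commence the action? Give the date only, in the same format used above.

March 11, 2002

The claim accrued on May 11, 1997, when the wrongful act occurred.
4 years from May 11, 1997 is May 11, 2001.
The period was tolled for 304 days by the written tolling agreement (July 29, 1999 to May 28, 2000), pushing the deadline to March 11, 2002.
Nothing else in the chronology tolls or restarts the period.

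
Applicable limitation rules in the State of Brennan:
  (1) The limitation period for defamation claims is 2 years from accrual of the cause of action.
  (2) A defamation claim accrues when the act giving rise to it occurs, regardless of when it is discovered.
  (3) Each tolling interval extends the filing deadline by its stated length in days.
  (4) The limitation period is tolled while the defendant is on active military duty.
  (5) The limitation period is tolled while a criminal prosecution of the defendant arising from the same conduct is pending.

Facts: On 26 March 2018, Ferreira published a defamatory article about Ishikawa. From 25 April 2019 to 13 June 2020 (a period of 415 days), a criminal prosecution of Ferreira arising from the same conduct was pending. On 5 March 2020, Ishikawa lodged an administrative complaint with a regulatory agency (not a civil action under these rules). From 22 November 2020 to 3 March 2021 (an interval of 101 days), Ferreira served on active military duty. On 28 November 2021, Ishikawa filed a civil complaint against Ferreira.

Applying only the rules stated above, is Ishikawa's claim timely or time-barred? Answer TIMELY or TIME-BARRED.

The claim accrued on 26 March 2018, when the wrongful act occurred.
The untolled deadline — 2 years after 26 March 2018 — is 26 March 2020.
Because the pending criminal prosecution ran from 25 April 2019 to 13 June 2020, the deadline is extended by 415 days to 15 May 2021.
Because the defendant's active military service ran from 22 November 2020 to 3 March 2021, the deadline is extended by 101 days to 24 August 2021.
None of the other events listed affects the running of the period under the stated rules.
Ishikawa filed on 28 November 2021, after the 24 August 2021 deadline, so the action is time-barred.

TIME-BARRED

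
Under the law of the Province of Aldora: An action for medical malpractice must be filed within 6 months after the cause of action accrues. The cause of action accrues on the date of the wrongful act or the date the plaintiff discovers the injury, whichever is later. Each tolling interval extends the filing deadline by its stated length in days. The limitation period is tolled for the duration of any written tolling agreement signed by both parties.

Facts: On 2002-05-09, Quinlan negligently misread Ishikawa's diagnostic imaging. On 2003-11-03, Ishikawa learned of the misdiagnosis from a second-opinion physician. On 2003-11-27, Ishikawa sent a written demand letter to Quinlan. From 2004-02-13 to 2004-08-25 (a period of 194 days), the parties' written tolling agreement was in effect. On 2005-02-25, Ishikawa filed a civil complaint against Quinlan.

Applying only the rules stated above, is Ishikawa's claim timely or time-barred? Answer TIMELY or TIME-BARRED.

Because discovery on 2003-11-03 post-dates the 2002-05-09 act, accrual under the later-of rule falls on 2003-11-03.
The untolled deadline — 6 months after 2003-11-03 — is 2004-05-03.
Because the written tolling agreement ran from 2004-02-13 to 2004-08-25, the deadline is extended by 194 days to 2004-11-13.
None of the other events listed affects the running of the period under the stated rules.
The 2005-02-25 filing falls after the 2004-11-13 deadline; the claim is time-barred.

TIME-BARRED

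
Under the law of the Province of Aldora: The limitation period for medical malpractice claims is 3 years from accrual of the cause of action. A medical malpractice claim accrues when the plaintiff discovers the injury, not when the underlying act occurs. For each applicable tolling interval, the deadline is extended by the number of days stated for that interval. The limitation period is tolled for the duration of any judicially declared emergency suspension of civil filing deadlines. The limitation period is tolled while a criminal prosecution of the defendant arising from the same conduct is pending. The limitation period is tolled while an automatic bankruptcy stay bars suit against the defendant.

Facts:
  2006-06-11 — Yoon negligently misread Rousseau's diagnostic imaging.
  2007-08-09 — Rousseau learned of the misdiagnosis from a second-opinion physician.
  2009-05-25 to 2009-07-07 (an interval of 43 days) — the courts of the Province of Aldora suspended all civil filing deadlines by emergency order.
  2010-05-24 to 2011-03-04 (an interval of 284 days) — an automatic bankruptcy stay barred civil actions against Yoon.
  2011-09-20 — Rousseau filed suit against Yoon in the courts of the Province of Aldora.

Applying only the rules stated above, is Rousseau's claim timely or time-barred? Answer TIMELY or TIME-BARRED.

The claim did not accrue until Rousseau discovered the injury on 2007-08-09; the 2006-06-11 act date does not start the clock under the stated rule.
Adding the 3 years base period to 2007-08-09 gives a deadline of 2010-08-09, before any tolling.
The period was tolled for 43 days by the emergency suspension of filing deadlines (2009-05-25 to 2009-07-07), pushing the deadline to 2010-09-21.
Because the automatic bankruptcy stay ran from 2010-05-24 to 2011-03-04, the deadline is extended by 284 days to 2011-07-02.
The 2011-09-20 filing falls after the 2011-07-02 deadline; the claim is time-barred.

TIME-BARRED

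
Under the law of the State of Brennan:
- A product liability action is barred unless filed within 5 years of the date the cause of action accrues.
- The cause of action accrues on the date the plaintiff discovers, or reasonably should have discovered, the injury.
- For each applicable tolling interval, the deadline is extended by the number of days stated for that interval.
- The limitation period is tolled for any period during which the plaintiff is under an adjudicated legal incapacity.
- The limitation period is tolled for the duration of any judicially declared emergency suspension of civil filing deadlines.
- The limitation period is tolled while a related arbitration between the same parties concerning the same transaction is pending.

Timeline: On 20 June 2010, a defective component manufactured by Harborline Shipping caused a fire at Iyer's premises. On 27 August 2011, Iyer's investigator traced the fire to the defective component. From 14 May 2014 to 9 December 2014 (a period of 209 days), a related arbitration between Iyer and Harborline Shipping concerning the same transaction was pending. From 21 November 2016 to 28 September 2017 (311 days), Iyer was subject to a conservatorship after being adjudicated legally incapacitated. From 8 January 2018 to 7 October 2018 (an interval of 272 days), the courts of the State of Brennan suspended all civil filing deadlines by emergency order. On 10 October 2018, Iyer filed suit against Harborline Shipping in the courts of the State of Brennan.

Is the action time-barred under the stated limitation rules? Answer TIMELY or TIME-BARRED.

Under the discovery rule, the claim accrued on 27 August 2011, when Iyer discovered the injury — not on the 20 June 2010 date of the underlying act.
The untolled deadline — 5 years after 27 August 2011 — is 27 August 2016.
The period was tolled for 209 days by the pending related arbitration (14 May 2014 to 9 December 2014), pushing the deadline to 24 March 2017.
The period was tolled for 311 days by the plaintiff's legal incapacity (21 November 2016 to 28 September 2017), pushing the deadline to 29 January 2018.
The emergency suspension of filing deadlines from 8 January 2018 to 7 October 2018 tolled the period for 272 days, extending the deadline to 28 October 2018.
The 10 October 2018 filing precedes the 28 October 2018 deadline; the claim is timely.

TIMELY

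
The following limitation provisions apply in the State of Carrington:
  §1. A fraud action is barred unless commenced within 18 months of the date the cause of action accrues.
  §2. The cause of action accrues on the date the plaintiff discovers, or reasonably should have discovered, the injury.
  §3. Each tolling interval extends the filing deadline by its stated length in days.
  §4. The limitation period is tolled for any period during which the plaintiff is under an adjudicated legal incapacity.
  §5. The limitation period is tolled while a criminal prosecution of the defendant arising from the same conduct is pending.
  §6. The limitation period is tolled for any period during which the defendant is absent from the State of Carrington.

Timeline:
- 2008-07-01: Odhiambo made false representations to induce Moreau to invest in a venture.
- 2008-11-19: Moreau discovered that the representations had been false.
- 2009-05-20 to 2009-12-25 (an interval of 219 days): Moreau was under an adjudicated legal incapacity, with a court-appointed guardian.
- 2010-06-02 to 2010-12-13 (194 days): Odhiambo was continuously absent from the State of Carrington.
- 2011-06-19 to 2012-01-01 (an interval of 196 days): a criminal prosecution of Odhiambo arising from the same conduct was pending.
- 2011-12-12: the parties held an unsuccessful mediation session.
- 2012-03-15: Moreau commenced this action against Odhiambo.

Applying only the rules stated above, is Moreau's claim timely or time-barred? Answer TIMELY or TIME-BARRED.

Accrual is tied to discovery, so the period began on 2008-11-19 rather than on 2008-07-01 when the act occurred.
18 months from 2008-11-19 is 2010-05-19.
The period was tolled for 219 days by the plaintiff's legal incapacity (2009-05-20 to 2009-12-25), pushing the deadline to 2010-12-24.
Because the defendant's absence from the jurisdiction ran from 2010-06-02 to 2010-12-13, the deadline is extended by 194 days to 2011-07-06.
The pending criminal prosecution from 2011-06-19 to 2012-01-01 tolled the period for 196 days, extending the deadline to 2012-01-18.
The other events in the timeline have no effect on the limitation period under the stated rules.
Filing on 2012-03-15 missed the 2012-01-18 deadline — the action is time-barred.

TIME-BARRED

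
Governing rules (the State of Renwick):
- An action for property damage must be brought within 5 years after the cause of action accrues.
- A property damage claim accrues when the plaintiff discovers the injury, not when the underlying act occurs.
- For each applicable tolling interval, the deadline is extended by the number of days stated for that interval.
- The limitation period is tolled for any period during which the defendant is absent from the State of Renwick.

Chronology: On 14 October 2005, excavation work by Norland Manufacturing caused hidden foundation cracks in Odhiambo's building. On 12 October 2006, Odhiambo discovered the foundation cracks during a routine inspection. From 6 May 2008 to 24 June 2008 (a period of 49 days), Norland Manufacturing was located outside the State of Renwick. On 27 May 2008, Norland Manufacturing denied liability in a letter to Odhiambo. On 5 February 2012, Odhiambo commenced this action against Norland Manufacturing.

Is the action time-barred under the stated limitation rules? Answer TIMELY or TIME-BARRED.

TIME-BARRED

Accrual is tied to discovery, so the period began on 12 October 2006 rather than on 14 October 2005 when the act occurred.
The untolled deadline — 5 years after 12 October 2006 — is 12 October 2011.
The period was tolled for 49 days by the defendant's absence from the jurisdiction (6 May 2008 to 24 June 2008), pushing the deadline to 30 November 2011.
None of the other events listed affects the running of the period under the stated rules.
Odhiambo filed on 5 February 2012, after the 30 November 2011 deadline, so the action is time-barred.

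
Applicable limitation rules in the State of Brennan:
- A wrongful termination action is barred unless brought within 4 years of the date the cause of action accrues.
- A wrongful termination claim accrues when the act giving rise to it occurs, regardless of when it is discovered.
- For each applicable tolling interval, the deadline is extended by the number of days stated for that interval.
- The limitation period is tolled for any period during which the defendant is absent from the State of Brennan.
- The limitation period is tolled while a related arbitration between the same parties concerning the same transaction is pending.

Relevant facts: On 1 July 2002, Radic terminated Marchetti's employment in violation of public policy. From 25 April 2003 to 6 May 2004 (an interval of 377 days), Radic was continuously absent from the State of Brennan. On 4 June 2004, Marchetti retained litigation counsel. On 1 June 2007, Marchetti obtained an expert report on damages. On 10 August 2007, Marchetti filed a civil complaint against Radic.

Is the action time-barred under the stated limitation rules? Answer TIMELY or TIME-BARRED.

The limitation period began to run on 1 July 2002.
4 years from 1 July 2002 is 1 July 2006.
Because the defendant's absence from the jurisdiction ran from 25 April 2003 to 6 May 2004, the deadline is extended by 377 days to 13 July 2007.
None of the other events listed affects the running of the period under the stated rules.
Filing on 10 August 2007 missed the 13 July 2007 deadline — the action is time-barred.

TIME-BARRED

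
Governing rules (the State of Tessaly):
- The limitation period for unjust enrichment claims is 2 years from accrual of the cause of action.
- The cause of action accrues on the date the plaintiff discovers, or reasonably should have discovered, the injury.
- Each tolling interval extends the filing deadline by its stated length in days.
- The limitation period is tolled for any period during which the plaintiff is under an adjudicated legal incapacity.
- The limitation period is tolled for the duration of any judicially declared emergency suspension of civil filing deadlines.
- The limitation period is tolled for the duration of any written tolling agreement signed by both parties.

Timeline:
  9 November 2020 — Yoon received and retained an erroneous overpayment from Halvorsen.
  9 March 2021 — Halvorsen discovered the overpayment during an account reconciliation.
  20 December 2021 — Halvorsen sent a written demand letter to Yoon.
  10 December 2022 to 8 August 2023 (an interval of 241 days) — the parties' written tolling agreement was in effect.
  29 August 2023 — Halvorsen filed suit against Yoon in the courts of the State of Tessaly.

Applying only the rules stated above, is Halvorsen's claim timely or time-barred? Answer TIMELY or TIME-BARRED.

Under the discovery rule, the claim accrued on 9 March 2021, when Halvorsen discovered the injury — not on the 9 November 2020 date of the underlying act.
Adding the 2 years base period to 9 March 2021 gives a deadline of 9 March 2023, before any tolling.
Because the written tolling agreement ran from 10 December 2022 to 8 August 2023, the deadline is extended by 241 days to 5 November 2023.
Nothing else in the chronology tolls or restarts the period.
The 29 August 2023 filing precedes the 5 November 2023 deadline; the claim is timely.

TIMELY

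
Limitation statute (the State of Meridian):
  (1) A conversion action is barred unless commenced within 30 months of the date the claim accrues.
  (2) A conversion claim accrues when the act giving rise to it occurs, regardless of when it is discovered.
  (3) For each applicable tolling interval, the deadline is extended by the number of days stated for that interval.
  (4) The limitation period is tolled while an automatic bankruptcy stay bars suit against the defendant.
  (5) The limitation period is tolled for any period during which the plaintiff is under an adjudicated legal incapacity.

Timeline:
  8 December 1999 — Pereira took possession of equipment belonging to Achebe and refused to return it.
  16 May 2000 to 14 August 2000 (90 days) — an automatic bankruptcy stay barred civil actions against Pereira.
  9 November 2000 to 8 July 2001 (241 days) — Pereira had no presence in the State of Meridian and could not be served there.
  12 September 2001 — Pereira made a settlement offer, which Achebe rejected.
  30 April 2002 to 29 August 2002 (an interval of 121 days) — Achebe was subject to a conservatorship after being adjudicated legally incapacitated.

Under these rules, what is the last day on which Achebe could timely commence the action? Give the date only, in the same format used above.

The claim accrued on 8 December 1999, the date of the act.
30 months from 8 December 1999 is 8 June 2002.
The automatic bankruptcy stay from 16 May 2000 to 14 August 2000 tolled the period for 90 days, extending the deadline to 6 September 2002.
The period was tolled for 121 days by the plaintiff's legal incapacity (30 April 2002 to 29 August 2002), pushing the deadline to 5 January 2003.
Although the defendant's absence ran from 9 November 2000 to 8 July 2001, the stated rules do not make that a tolling event, so it is disregarded.
The other events in the timeline have no effect on the limitation period under the stated rules.

5 January 2003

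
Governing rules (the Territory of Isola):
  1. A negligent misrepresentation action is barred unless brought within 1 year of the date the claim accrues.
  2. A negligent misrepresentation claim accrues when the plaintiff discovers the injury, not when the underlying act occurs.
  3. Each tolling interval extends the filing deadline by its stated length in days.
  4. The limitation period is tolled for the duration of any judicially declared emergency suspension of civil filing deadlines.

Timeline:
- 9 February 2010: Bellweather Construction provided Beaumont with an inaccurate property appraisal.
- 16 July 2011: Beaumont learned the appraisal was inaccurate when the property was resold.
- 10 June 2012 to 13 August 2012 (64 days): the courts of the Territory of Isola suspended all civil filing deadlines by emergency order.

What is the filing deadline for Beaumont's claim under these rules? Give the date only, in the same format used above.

The claim did not accrue until Beaumont discovered the injury on 16 July 2011; the 9 February 2010 act date does not start the clock under the stated rule.
1 year from 16 July 2011 is 16 July 2012.
The emergency suspension of filing deadlines from 10 June 2012 to 13 August 2012 tolled the period for 64 days, extending the deadline to 18 September 2012.

18 September 2012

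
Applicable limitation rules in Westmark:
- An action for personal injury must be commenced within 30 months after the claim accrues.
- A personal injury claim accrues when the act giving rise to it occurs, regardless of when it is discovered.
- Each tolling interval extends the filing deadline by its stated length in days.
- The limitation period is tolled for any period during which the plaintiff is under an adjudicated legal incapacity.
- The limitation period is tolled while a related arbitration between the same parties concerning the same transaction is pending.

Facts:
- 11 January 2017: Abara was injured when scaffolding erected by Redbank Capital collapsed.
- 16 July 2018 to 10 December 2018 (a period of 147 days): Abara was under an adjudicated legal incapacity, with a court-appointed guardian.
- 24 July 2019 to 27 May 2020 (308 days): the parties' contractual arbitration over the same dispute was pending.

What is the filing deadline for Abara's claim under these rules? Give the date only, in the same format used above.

The claim accrued on 11 January 2017, the date of the act.
The untolled deadline — 30 months after 11 January 2017 — is 11 July 2019.
Because the plaintiff's legal incapacity ran from 16 July 2018 to 10 December 2018, the deadline is extended by 147 days to 5 December 2019.
The period was tolled for 308 days by the pending related arbitration (24 July 2019 to 27 May 2020), pushing the deadline to 8 October 2020.

8 October 2020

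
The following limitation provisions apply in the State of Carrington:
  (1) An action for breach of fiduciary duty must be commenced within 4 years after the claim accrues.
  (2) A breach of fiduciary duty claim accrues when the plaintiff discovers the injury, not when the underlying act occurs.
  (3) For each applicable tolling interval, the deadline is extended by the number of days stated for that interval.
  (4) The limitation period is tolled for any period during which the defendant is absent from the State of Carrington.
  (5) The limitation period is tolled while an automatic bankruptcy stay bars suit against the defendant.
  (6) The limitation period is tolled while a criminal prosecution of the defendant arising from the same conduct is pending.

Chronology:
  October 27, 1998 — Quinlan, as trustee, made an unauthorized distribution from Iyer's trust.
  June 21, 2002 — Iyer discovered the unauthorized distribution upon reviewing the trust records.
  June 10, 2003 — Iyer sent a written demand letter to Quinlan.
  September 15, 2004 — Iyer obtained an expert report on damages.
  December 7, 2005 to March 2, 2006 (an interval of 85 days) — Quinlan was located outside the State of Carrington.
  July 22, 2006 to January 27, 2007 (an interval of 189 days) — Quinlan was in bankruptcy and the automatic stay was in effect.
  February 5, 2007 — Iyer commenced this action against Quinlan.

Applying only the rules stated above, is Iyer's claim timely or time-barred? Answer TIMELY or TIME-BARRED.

The claim did not accrue until Iyer discovered the injury on June 21, 2002; the October 27, 1998 act date does not start the clock under the stated rule.
The untolled deadline — 4 years after June 21, 2002 — is June 21, 2006.
The period was tolled for 85 days by the defendant's absence from the jurisdiction (December 7, 2005 to March 2, 2006), pushing the deadline to September 14, 2006.
The automatic bankruptcy stay from July 22, 2006 to January 27, 2007 tolled the period for 189 days, extending the deadline to March 22, 2007.
None of the other events listed affects the running of the period under the stated rules.
The February 5, 2007 filing precedes the March 22, 2007 deadline; the claim is timely.

TIMELY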